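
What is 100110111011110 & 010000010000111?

AND: 1 only when both bits are 1
  100110111011110
& 010000010000111
-----------------
  000000010000110
Decimal: 19934 & 8327 = 134



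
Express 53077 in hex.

Using repeated division by 16 (digits 10–15 are A–F):
53077 ÷ 16 = 3317 remainder 5
3317 ÷ 16 = 207 remainder 5
207 ÷ 16 = 12 remainder 15 (F)
12 ÷ 16 = 0 remainder 12 (C)
Reading remainders bottom to top: CF55



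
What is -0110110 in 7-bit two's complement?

Original: 0110110
Step 1 - Invert all bits: 1001001
Step 2 - Add 1: 1001010
Verification: 0110110 + 1001010 = 10000000; discarding the end carry (carry out of the top bit) leaves the 7-bit value 0000000, as required for x + (-x)



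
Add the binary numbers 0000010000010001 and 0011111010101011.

Add column by column from the right: bit + bit + carry-in; write the sum mod 2, carry 1 when the sum is 2 or 3.
carry:  0111100000000110
        0000010000010001
+       0011111010101011
------------------------
       00100001010111100
(the carry out of the leftmost column, 0, becomes the leading bit)
Decimal check:
  0000010000010001 = 1024 + 16 + 1 = 1041
  0011111010101011 = 8192 + 4096 + 2048 + 1024 + 512 + 128 + 32 + 8 + 2 + 1 = 16043
  1041 + 16043 = 17084, and 00100001010111100 = 16384 + 512 + 128 + 32 + 16 + 8 + 4 = 17084 ✓



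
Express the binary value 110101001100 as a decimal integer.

Sum of powers of 2 for each 1-bit:
2^2 + 2^3 + 2^6 + 2^8 + 2^10 + 2^11
= 4 + 8 + 64 + 256 + 1024 + 2048
= 3404



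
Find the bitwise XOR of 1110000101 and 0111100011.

XOR: 1 when bits differ
  1110000101
^ 0111100011
------------
  1001100110
Decimal: 901 ^ 483 = 614



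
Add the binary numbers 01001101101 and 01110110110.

Add column by column from the right: bit + bit + carry-in; write the sum mod 2, carry 1 when the sum is 2 or 3.
carry:  11111111000
        01001101101
+       01110110110
-------------------
       011000100011
(the carry out of the leftmost column, 0, becomes the leading bit)
Decimal check:
  01001101101 = 512 + 64 + 32 + 8 + 4 + 1 = 621
  01110110110 = 512 + 256 + 128 + 32 + 16 + 4 + 2 = 950
  621 + 950 = 1571, and 011000100011 = 1024 + 512 + 32 + 2 + 1 = 1571 ✓



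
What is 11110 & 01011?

AND: 1 only when both bits are 1
  11110
& 01011
-------
  01010
Decimal: 30 & 11 = 10



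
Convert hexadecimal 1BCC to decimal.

Expand by place value (powers of 16):
Digit values: B = 11, C = 12
1BCC = 1 × 16^3 + 11 × 16^2 + 12 × 16^1 + 12 × 16^0
= 1 × 4096 + 11 × 256 + 12 × 16 + 12 × 1
= 4096 + 2816 + 192 + 12
= 7116



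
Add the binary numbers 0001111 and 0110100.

Add column by column from the right: bit + bit + carry-in; write the sum mod 2, carry 1 when the sum is 2 or 3.
carry:  1111000
        0001111
+       0110100
---------------
       01000011
(the carry out of the leftmost column, 0, becomes the leading bit)
Decimal check:
  0001111 = 8 + 4 + 2 + 1 = 15
  0110100 = 32 + 16 + 4 = 52
  15 + 52 = 67, and 01000011 = 64 + 2 + 1 = 67 ✓



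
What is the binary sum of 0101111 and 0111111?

Add column by column from the right: bit + bit + carry-in; write the sum mod 2, carry 1 when the sum is 2 or 3.
carry:  1111110
        0101111
+       0111111
---------------
       01101110
(the carry out of the leftmost column, 0, becomes the leading bit)
Decimal check:
  0101111 = 32 + 8 + 4 + 2 + 1 = 47
  0111111 = 32 + 16 + 8 + 4 + 2 + 1 = 63
  47 + 63 = 110, and 01101110 = 64 + 32 + 8 + 4 + 2 = 110 ✓



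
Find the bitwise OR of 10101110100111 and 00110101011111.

OR: 1 when either bit is 1
  10101110100111
| 00110101011111
----------------
  10111111111111
Decimal: 11175 | 3423 = 12287



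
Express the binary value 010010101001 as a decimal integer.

Sum of powers of 2 for each 1-bit:
2^0 + 2^3 + 2^5 + 2^7 + 2^10
= 1 + 8 + 32 + 128 + 1024
= 1193



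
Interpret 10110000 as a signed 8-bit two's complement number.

Binary: 10110000
Sign bit: 1 (negative)
Invert: 01001111
Add 1:  01010000
Magnitude: 01010000 = 64 + 16 = 80
Value: -80



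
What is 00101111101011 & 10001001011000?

AND: 1 only when both bits are 1
  00101111101011
& 10001001011000
----------------
  00001001001000
Decimal: 3051 & 8792 = 584



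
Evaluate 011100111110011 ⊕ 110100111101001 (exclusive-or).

XOR: 1 when bits differ
  011100111110011
^ 110100111101001
-----------------
  101000000011010
Decimal: 14835 ^ 27113 = 20506



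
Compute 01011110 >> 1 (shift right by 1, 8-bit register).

Original: 01011110 (decimal 94)
Shift right by 1 position
Drop the 1 low bit; fill with zero on the left
Result: 00101111 (decimal 47)
Equivalent: 94 >> 1 = 94 ÷ 2^1 = 47



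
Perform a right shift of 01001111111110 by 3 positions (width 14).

Original: 01001111111110 (decimal 5118)
Shift right by 3 positions
Drop the 3 low bits; fill with zeros on the left
Result: 00001001111111 (decimal 639)
Equivalent: 5118 >> 3 = 5118 ÷ 2^3 = 639



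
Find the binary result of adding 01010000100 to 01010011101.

Add column by column from the right: bit + bit + carry-in; write the sum mod 2, carry 1 when the sum is 2 or 3.
carry:  10100111000
        01010000100
+       01010011101
-------------------
       010100100001
(the carry out of the leftmost column, 0, becomes the leading bit)
Decimal check:
  01010000100 = 512 + 128 + 4 = 644
  01010011101 = 512 + 128 + 16 + 8 + 4 + 1 = 669
  644 + 669 = 1313, and 010100100001 = 1024 + 256 + 32 + 1 = 1313 ✓



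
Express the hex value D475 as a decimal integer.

Expand by place value (powers of 16):
Digit values: D = 13
D475 = 13 × 16^3 + 4 × 16^2 + 7 × 16^1 + 5 × 16^0
= 13 × 4096 + 4 × 256 + 7 × 16 + 5 × 1
= 53248 + 1024 + 112 + 5
= 54389



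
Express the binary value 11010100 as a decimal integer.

Sum of powers of 2 for each 1-bit:
2^2 + 2^4 + 2^6 + 2^7
= 4 + 16 + 64 + 128
= 212



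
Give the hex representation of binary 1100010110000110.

Group into 4-bit nibbles from right:
  1100 = C
  0101 = 5
  1000 = 8
  0110 = 6
Result: C586



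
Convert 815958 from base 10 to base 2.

Using repeated division by 2:
815958 ÷ 2 = 407979 remainder 0
407979 ÷ 2 = 203989 remainder 1
203989 ÷ 2 = 101994 remainder 1
101994 ÷ 2 = 50997 remainder 0
50997 ÷ 2 = 25498 remainder 1
25498 ÷ 2 = 12749 remainder 0
12749 ÷ 2 = 6374 remainder 1
6374 ÷ 2 = 3187 remainder 0
3187 ÷ 2 = 1593 remainder 1
1593 ÷ 2 = 796 remainder 1
796 ÷ 2 = 398 remainder 0
398 ÷ 2 = 199 remainder 0
199 ÷ 2 = 99 remainder 1
99 ÷ 2 = 49 remainder 1
49 ÷ 2 = 24 remainder 1
24 ÷ 2 = 12 remainder 0
12 ÷ 2 = 6 remainder 0
6 ÷ 2 = 3 remainder 0
3 ÷ 2 = 1 remainder 1
1 ÷ 2 = 0 remainder 1
Reading remainders bottom to top: 11000111001101010110



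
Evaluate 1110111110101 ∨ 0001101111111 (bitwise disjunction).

OR: 1 when either bit is 1
  1110111110101
| 0001101111111
---------------
  1111111111111
Decimal: 7669 | 895 = 8191



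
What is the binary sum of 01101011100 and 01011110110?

Add column by column from the right: bit + bit + carry-in; write the sum mod 2, carry 1 when the sum is 2 or 3.
carry:  11111111000
        01101011100
+       01011110110
-------------------
       011001010010
(the carry out of the leftmost column, 0, becomes the leading bit)
Decimal check:
  01101011100 = 512 + 256 + 64 + 16 + 8 + 4 = 860
  01011110110 = 512 + 128 + 64 + 32 + 16 + 4 + 2 = 758
  860 + 758 = 1618, and 011001010010 = 1024 + 512 + 64 + 16 + 2 = 1618 ✓



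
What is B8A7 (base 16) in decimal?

Expand by place value (powers of 16):
Digit values: B = 11, A = 10
B8A7 = 11 × 16^3 + 8 × 16^2 + 10 × 16^1 + 7 × 16^0
= 11 × 4096 + 8 × 256 + 10 × 16 + 7 × 1
= 45056 + 2048 + 160 + 7
= 47271



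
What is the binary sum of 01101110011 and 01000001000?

Add column by column from the right: bit + bit + carry-in; write the sum mod 2, carry 1 when the sum is 2 or 3.
carry:  10000000000
        01101110011
+       01000001000
-------------------
       010101111011
(the carry out of the leftmost column, 0, becomes the leading bit)
Decimal check:
  01101110011 = 512 + 256 + 64 + 32 + 16 + 2 + 1 = 883
  01000001000 = 512 + 8 = 520
  883 + 520 = 1403, and 010101111011 = 1024 + 256 + 64 + 32 + 16 + 8 + 2 + 1 = 1403 ✓



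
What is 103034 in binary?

Using repeated division by 2:
103034 ÷ 2 = 51517 remainder 0
51517 ÷ 2 = 25758 remainder 1
25758 ÷ 2 = 12879 remainder 0
12879 ÷ 2 = 6439 remainder 1
6439 ÷ 2 = 3219 remainder 1
3219 ÷ 2 = 1609 remainder 1
1609 ÷ 2 = 804 remainder 1
804 ÷ 2 = 402 remainder 0
402 ÷ 2 = 201 remainder 0
201 ÷ 2 = 100 remainder 1
100 ÷ 2 = 50 remainder 0
50 ÷ 2 = 25 remainder 0
25 ÷ 2 = 12 remainder 1
12 ÷ 2 = 6 remainder 0
6 ÷ 2 = 3 remainder 0
3 ÷ 2 = 1 remainder 1
1 ÷ 2 = 0 remainder 1
Reading remainders bottom to top: 11001001001111010



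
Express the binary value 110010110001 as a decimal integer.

Sum of powers of 2 for each 1-bit:
2^0 + 2^4 + 2^5 + 2^7 + 2^10 + 2^11
= 1 + 16 + 32 + 128 + 1024 + 2048
= 3249



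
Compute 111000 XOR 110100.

XOR: 1 when bits differ
  111000
^ 110100
--------
  001100
Decimal: 56 ^ 52 = 12



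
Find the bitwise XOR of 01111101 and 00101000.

XOR: 1 when bits differ
  01111101
^ 00101000
----------
  01010101
Decimal: 125 ^ 40 = 85



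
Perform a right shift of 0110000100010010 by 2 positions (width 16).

Original: 0110000100010010 (decimal 24850)
Shift right by 2 positions
Drop the 2 low bits; fill with zeros on the left
Result: 0001100001000100 (decimal 6212)
Equivalent: 24850 >> 2 = 24850 ÷ 2^2 = 6212



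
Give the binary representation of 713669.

Using repeated division by 2:
713669 ÷ 2 = 356834 remainder 1
356834 ÷ 2 = 178417 remainder 0
178417 ÷ 2 = 89208 remainder 1
89208 ÷ 2 = 44604 remainder 0
44604 ÷ 2 = 22302 remainder 0
22302 ÷ 2 = 11151 remainder 0
11151 ÷ 2 = 5575 remainder 1
5575 ÷ 2 = 2787 remainder 1
2787 ÷ 2 = 1393 remainder 1
1393 ÷ 2 = 696 remainder 1
696 ÷ 2 = 348 remainder 0
348 ÷ 2 = 174 remainder 0
174 ÷ 2 = 87 remainder 0
87 ÷ 2 = 43 remainder 1
43 ÷ 2 = 21 remainder 1
21 ÷ 2 = 10 remainder 1
10 ÷ 2 = 5 remainder 0
5 ÷ 2 = 2 remainder 1
2 ÷ 2 = 1 remainder 0
1 ÷ 2 = 0 remainder 1
Reading remainders bottom to top: 10101110001111000101



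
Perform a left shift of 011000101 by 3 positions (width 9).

Original: 011000101 (decimal 197)
Shift left by 3 positions
Append 3 zeros on the right and drop the 3 high bits that overflow the 9-bit width
Result: 000101000 (decimal 40)
Equivalent: 197 << 3 = 197 × 2^3 = 1576, truncated to 9 bits = 40



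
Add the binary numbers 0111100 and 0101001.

Add column by column from the right: bit + bit + carry-in; write the sum mod 2, carry 1 when the sum is 2 or 3.
carry:  1110000
        0111100
+       0101001
---------------
       01100101
(the carry out of the leftmost column, 0, becomes the leading bit)
Decimal check:
  0111100 = 32 + 16 + 8 + 4 = 60
  0101001 = 32 + 8 + 1 = 41
  60 + 41 = 101, and 01100101 = 64 + 32 + 4 + 1 = 101 ✓



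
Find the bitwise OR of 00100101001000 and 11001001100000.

OR: 1 when either bit is 1
  00100101001000
| 11001001100000
----------------
  11101101101000
Decimal: 2376 | 12896 = 15208



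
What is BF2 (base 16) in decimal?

Expand by place value (powers of 16):
Digit values: B = 11, F = 15
BF2 = 11 × 16^2 + 15 × 16^1 + 2 × 16^0
= 11 × 256 + 15 × 16 + 2 × 1
= 2816 + 240 + 2
= 3058



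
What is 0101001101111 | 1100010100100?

OR: 1 when either bit is 1
  0101001101111
| 1100010100100
---------------
  1101011101111
Decimal: 2671 | 6308 = 6895



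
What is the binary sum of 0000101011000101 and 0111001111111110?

Add column by column from the right: bit + bit + carry-in; write the sum mod 2, carry 1 when the sum is 2 or 3.
carry:  0000011111111000
        0000101011000101
+       0111001111111110
------------------------
       00111111011000011
(the carry out of the leftmost column, 0, becomes the leading bit)
Decimal check:
  0000101011000101 = 2048 + 512 + 128 + 64 + 4 + 1 = 2757
  0111001111111110 = 16384 + 8192 + 4096 + 512 + 256 + 128 + 64 + 32 + 16 + 8 + 4 + 2 = 29694
  2757 + 29694 = 32451, and 00111111011000011 = 16384 + 8192 + 4096 + 2048 + 1024 + 512 + 128 + 64 + 2 + 1 = 32451 ✓



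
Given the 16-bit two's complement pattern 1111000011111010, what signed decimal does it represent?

Binary: 1111000011111010
Sign bit: 1 (negative)
Invert: 0000111100000101
Add 1:  0000111100000110
Magnitude: 0000111100000110 = 2048 + 1024 + 512 + 256 + 4 + 2 = 3846
Value: -3846



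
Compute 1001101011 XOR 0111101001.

XOR: 1 when bits differ
  1001101011
^ 0111101001
------------
  1110000010
Decimal: 619 ^ 489 = 898



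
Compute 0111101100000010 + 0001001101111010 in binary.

Add column by column from the right: bit + bit + carry-in; write the sum mod 2, carry 1 when the sum is 2 or 3.
carry:  1110011000000100
        0111101100000010
+       0001001101111010
------------------------
       01000111001111100
(the carry out of the leftmost column, 0, becomes the leading bit)
Decimal check:
  0111101100000010 = 16384 + 8192 + 4096 + 2048 + 512 + 256 + 2 = 31490
  0001001101111010 = 4096 + 512 + 256 + 64 + 32 + 16 + 8 + 2 = 4986
  31490 + 4986 = 36476, and 01000111001111100 = 32768 + 2048 + 1024 + 512 + 64 + 32 + 16 + 8 + 4 = 36476 ✓



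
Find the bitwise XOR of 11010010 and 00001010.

XOR: 1 when bits differ
  11010010
^ 00001010
----------
  11011000
Decimal: 210 ^ 10 = 216



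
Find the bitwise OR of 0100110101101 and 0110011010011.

OR: 1 when either bit is 1
  0100110101101
| 0110011010011
---------------
  0110111111111
Decimal: 2477 | 3283 = 3583



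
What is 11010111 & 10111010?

AND: 1 only when both bits are 1
  11010111
& 10111010
----------
  10010010
Decimal: 215 & 186 = 146



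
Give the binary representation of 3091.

Using repeated division by 2:
3091 ÷ 2 = 1545 remainder 1
1545 ÷ 2 = 772 remainder 1
772 ÷ 2 = 386 remainder 0
386 ÷ 2 = 193 remainder 0
193 ÷ 2 = 96 remainder 1
96 ÷ 2 = 48 remainder 0
48 ÷ 2 = 24 remainder 0
24 ÷ 2 = 12 remainder 0
12 ÷ 2 = 6 remainder 0
6 ÷ 2 = 3 remainder 0
3 ÷ 2 = 1 remainder 1
1 ÷ 2 = 0 remainder 1
Reading remainders bottom to top: 110000010011



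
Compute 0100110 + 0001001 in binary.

Add column by column from the right: bit + bit + carry-in; write the sum mod 2, carry 1 when the sum is 2 or 3.
carry:  0000000
        0100110
+       0001001
---------------
       00101111
(the carry out of the leftmost column, 0, becomes the leading bit)
Decimal check:
  0100110 = 32 + 4 + 2 = 38
  0001001 = 8 + 1 = 9
  38 + 9 = 47, and 00101111 = 32 + 8 + 4 + 2 + 1 = 47 ✓



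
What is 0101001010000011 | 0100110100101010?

OR: 1 when either bit is 1
  0101001010000011
| 0100110100101010
------------------
  0101111110101011
Decimal: 21123 | 19754 = 24491



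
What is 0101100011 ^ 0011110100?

XOR: 1 when bits differ
  0101100011
^ 0011110100
------------
  0110010111
Decimal: 355 ^ 244 = 407



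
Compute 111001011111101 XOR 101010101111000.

XOR: 1 when bits differ
  111001011111101
^ 101010101111000
-----------------
  010011110000101
Decimal: 29437 ^ 21880 = 10117



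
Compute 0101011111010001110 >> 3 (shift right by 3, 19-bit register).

Original: 0101011111010001110 (decimal 179854)
Shift right by 3 positions
Drop the 3 low bits; fill with zeros on the left
Result: 0000101011111010001 (decimal 22481)
Equivalent: 179854 >> 3 = 179854 ÷ 2^3 = 22481



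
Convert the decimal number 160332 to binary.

Using repeated division by 2:
160332 ÷ 2 = 80166 remainder 0
80166 ÷ 2 = 40083 remainder 0
40083 ÷ 2 = 20041 remainder 1
20041 ÷ 2 = 10020 remainder 1
10020 ÷ 2 = 5010 remainder 0
5010 ÷ 2 = 2505 remainder 0
2505 ÷ 2 = 1252 remainder 1
1252 ÷ 2 = 626 remainder 0
626 ÷ 2 = 313 remainder 0
313 ÷ 2 = 156 remainder 1
156 ÷ 2 = 78 remainder 0
78 ÷ 2 = 39 remainder 0
39 ÷ 2 = 19 remainder 1
19 ÷ 2 = 9 remainder 1
9 ÷ 2 = 4 remainder 1
4 ÷ 2 = 2 remainder 0
2 ÷ 2 = 1 remainder 0
1 ÷ 2 = 0 remainder 1
Reading remainders bottom to top: 100111001001001100



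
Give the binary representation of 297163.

Using repeated division by 2:
297163 ÷ 2 = 148581 remainder 1
148581 ÷ 2 = 74290 remainder 1
74290 ÷ 2 = 37145 remainder 0
37145 ÷ 2 = 18572 remainder 1
18572 ÷ 2 = 9286 remainder 0
9286 ÷ 2 = 4643 remainder 0
4643 ÷ 2 = 2321 remainder 1
2321 ÷ 2 = 1160 remainder 1
1160 ÷ 2 = 580 remainder 0
580 ÷ 2 = 290 remainder 0
290 ÷ 2 = 145 remainder 0
145 ÷ 2 = 72 remainder 1
72 ÷ 2 = 36 remainder 0
36 ÷ 2 = 18 remainder 0
18 ÷ 2 = 9 remainder 0
9 ÷ 2 = 4 remainder 1
4 ÷ 2 = 2 remainder 0
2 ÷ 2 = 1 remainder 0
1 ÷ 2 = 0 remainder 1
Reading remainders bottom to top: 1001000100011001011



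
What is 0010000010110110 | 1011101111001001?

OR: 1 when either bit is 1
  0010000010110110
| 1011101111001001
------------------
  1011101111111111
Decimal: 8374 | 48073 = 48127



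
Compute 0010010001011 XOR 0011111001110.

XOR: 1 when bits differ
  0010010001011
^ 0011111001110
---------------
  0001101000101
Decimal: 1163 ^ 1998 = 837



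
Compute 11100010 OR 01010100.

OR: 1 when either bit is 1
  11100010
| 01010100
----------
  11110110
Decimal: 226 | 84 = 246



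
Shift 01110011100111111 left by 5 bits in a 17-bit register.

Original: 01110011100111111 (decimal 59199)
Shift left by 5 positions
Append 5 zeros on the right and drop the 5 high bits that overflow the 17-bit width
Result: 01110011111100000 (decimal 59360)
Equivalent: 59199 << 5 = 59199 × 2^5 = 1894368, truncated to 17 bits = 59360



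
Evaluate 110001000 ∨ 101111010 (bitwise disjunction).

OR: 1 when either bit is 1
  110001000
| 101111010
-----------
  111111010
Decimal: 392 | 378 = 506



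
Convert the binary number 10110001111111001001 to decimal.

Sum of powers of 2 for each 1-bit:
2^0 + 2^3 + 2^6 + 2^7 + 2^8 + 2^9 + 2^10 + 2^11 + 2^12 + 2^16 + 2^17 + 2^19
= 1 + 8 + 64 + 128 + 256 + 512 + 1024 + 2048 + 4096 + 65536 + 131072 + 524288
= 729033



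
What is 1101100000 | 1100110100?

OR: 1 when either bit is 1
  1101100000
| 1100110100
------------
  1101110100
Decimal: 864 | 820 = 884



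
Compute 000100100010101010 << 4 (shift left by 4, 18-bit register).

Original: 000100100010101010 (decimal 18602)
Shift left by 4 positions
Append 4 zeros on the right and drop the 4 high bits that overflow the 18-bit width
Result: 001000101010100000 (decimal 35488)
Equivalent: 18602 << 4 = 18602 × 2^4 = 297632, truncated to 18 bits = 35488



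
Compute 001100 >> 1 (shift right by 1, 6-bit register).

Original: 001100 (decimal 12)
Shift right by 1 position
Drop the 1 low bit; fill with zero on the left
Result: 000110 (decimal 6)
Equivalent: 12 >> 1 = 12 ÷ 2^1 = 6



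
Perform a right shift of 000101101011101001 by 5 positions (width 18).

Original: 000101101011101001 (decimal 23273)
Shift right by 5 positions
Drop the 5 low bits; fill with zeros on the left
Result: 000000001011010111 (decimal 727)
Equivalent: 23273 >> 5 = 23273 ÷ 2^5 = 727



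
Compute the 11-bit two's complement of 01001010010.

Original: 01001010010
Step 1 - Invert all bits: 10110101101
Step 2 - Add 1: 10110101110
Verification: 01001010010 + 10110101110 = 100000000000; discarding the end carry (carry out of the top bit) leaves the 11-bit value 00000000000, as required for x + (-x)



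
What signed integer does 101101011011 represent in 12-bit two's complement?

Binary: 101101011011
Sign bit: 1 (negative)
Invert: 010010100100
Add 1:  010010100101
Magnitude: 010010100101 = 1024 + 128 + 32 + 4 + 1 = 1189
Value: -1189



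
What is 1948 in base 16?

Using repeated division by 16 (digits 10–15 are A–F):
1948 ÷ 16 = 121 remainder 12 (C)
121 ÷ 16 = 7 remainder 9
7 ÷ 16 = 0 remainder 7
Reading remainders bottom to top: 79C



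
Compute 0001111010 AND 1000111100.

AND: 1 only when both bits are 1
  0001111010
& 1000111100
------------
  0000111000
Decimal: 122 & 572 = 56



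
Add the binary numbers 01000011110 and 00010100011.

Add column by column from the right: bit + bit + carry-in; write the sum mod 2, carry 1 when the sum is 2 or 3.
carry:  00001111100
        01000011110
+       00010100011
-------------------
       001011000001
(the carry out of the leftmost column, 0, becomes the leading bit)
Decimal check:
  01000011110 = 512 + 16 + 8 + 4 + 2 = 542
  00010100011 = 128 + 32 + 2 + 1 = 163
  542 + 163 = 705, and 001011000001 = 512 + 128 + 64 + 1 = 705 ✓



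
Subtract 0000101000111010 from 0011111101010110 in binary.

Method 1 - Direct subtraction (column by column from the right: bit − bit − borrow-in; if negative, add 2 and borrow 1 from the next column):
borrow: 0000000001110000
        0011111101010110
-       0000101000111010
------------------------
        0011010100011100

Method 2 - Add two's complement:
Two's complement of 0000101000111010: invert → 1111010111000101, add 1 → 1111010111000110
  0011111101010110
+ 1111010111000110
------------------
 10011010100011100  (end carry out of the top bit = 1)
Discarding the end carry: 0011010100011100
Decimal check:
  0011111101010110 = 8192 + 4096 + 2048 + 1024 + 512 + 256 + 64 + 16 + 4 + 2 = 16214
  0000101000111010 = 2048 + 512 + 32 + 16 + 8 + 2 = 2618
  16214 - 2618 = 13596, and 0011010100011100 = 8192 + 4096 + 1024 + 256 + 16 + 8 + 4 = 13596 ✓



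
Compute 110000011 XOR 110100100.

XOR: 1 when bits differ
  110000011
^ 110100100
-----------
  000100111
Decimal: 387 ^ 420 = 39



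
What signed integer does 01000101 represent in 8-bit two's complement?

Binary: 01000101
Sign bit: 0 (non-negative)
Read directly as an unsigned value:
01000101 = 64 + 4 + 1 = 69
Value: 69



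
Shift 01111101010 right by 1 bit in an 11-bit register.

Original: 01111101010 (decimal 1002)
Shift right by 1 position
Drop the 1 low bit; fill with zero on the left
Result: 00111110101 (decimal 501)
Equivalent: 1002 >> 1 = 1002 ÷ 2^1 = 501



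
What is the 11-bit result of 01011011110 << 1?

Original: 01011011110 (decimal 734)
Shift left by 1 position
Append 1 zero on the right
Result: 10110111100 (decimal 1468)
Equivalent: 734 << 1 = 734 × 2^1 = 1468



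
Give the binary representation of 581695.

Using repeated division by 2:
581695 ÷ 2 = 290847 remainder 1
290847 ÷ 2 = 145423 remainder 1
145423 ÷ 2 = 72711 remainder 1
72711 ÷ 2 = 36355 remainder 1
36355 ÷ 2 = 18177 remainder 1
18177 ÷ 2 = 9088 remainder 1
9088 ÷ 2 = 4544 remainder 0
4544 ÷ 2 = 2272 remainder 0
2272 ÷ 2 = 1136 remainder 0
1136 ÷ 2 = 568 remainder 0
568 ÷ 2 = 284 remainder 0
284 ÷ 2 = 142 remainder 0
142 ÷ 2 = 71 remainder 0
71 ÷ 2 = 35 remainder 1
35 ÷ 2 = 17 remainder 1
17 ÷ 2 = 8 remainder 1
8 ÷ 2 = 4 remainder 0
4 ÷ 2 = 2 remainder 0
2 ÷ 2 = 1 remainder 0
1 ÷ 2 = 0 remainder 1
Reading remainders bottom to top: 10001110000000111111



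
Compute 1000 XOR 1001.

XOR: 1 when bits differ
  1000
^ 1001
------
  0001
Decimal: 8 ^ 9 = 1



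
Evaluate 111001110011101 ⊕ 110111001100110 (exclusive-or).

XOR: 1 when bits differ
  111001110011101
^ 110111001100110
-----------------
  001110111111011
Decimal: 29597 ^ 28262 = 7675



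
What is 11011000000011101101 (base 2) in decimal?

Sum of powers of 2 for each 1-bit:
2^0 + 2^2 + 2^3 + 2^5 + 2^6 + 2^7 + 2^15 + 2^16 + 2^18 + 2^19
= 1 + 4 + 8 + 32 + 64 + 128 + 32768 + 65536 + 262144 + 524288
= 884973



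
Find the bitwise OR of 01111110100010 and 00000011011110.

OR: 1 when either bit is 1
  01111110100010
| 00000011011110
----------------
  01111111111110
Decimal: 8098 | 222 = 8190



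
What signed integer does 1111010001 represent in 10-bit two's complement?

Binary: 1111010001
Sign bit: 1 (negative)
Invert: 0000101110
Add 1:  0000101111
Magnitude: 0000101111 = 32 + 8 + 4 + 2 + 1 = 47
Value: -47



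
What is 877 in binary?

Using repeated division by 2:
877 ÷ 2 = 438 remainder 1
438 ÷ 2 = 219 remainder 0
219 ÷ 2 = 109 remainder 1
109 ÷ 2 = 54 remainder 1
54 ÷ 2 = 27 remainder 0
27 ÷ 2 = 13 remainder 1
13 ÷ 2 = 6 remainder 1
6 ÷ 2 = 3 remainder 0
3 ÷ 2 = 1 remainder 1
1 ÷ 2 = 0 remainder 1
Reading remainders bottom to top: 1101101101



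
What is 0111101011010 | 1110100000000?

OR: 1 when either bit is 1
  0111101011010
| 1110100000000
---------------
  1111101011010
Decimal: 3930 | 7424 = 8026



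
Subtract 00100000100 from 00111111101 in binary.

Method 1 - Direct subtraction (column by column from the right: bit − bit − borrow-in; if negative, add 2 and borrow 1 from the next column):
borrow: 00000000000
        00111111101
-       00100000100
-------------------
        00011111001

Method 2 - Add two's complement:
Two's complement of 00100000100: invert → 11011111011, add 1 → 11011111100
  00111111101
+ 11011111100
-------------
 100011111001  (end carry out of the top bit = 1)
Discarding the end carry: 00011111001
Decimal check:
  00111111101 = 256 + 128 + 64 + 32 + 16 + 8 + 4 + 1 = 509
  00100000100 = 256 + 4 = 260
  509 - 260 = 249, and 00011111001 = 128 + 64 + 32 + 16 + 8 + 1 = 249 ✓



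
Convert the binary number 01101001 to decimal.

Sum of powers of 2 for each 1-bit:
2^0 + 2^3 + 2^5 + 2^6
= 1 + 8 + 32 + 64
= 105



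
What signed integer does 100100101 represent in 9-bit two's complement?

Binary: 100100101
Sign bit: 1 (negative)
Invert: 011011010
Add 1:  011011011
Magnitude: 011011011 = 128 + 64 + 16 + 8 + 2 + 1 = 219
Value: -219



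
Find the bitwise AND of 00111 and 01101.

AND: 1 only when both bits are 1
  00111
& 01101
-------
  00101
Decimal: 7 & 13 = 5



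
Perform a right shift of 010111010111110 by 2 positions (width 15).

Original: 010111010111110 (decimal 11966)
Shift right by 2 positions
Drop the 2 low bits; fill with zeros on the left
Result: 000101110101111 (decimal 2991)
Equivalent: 11966 >> 2 = 11966 ÷ 2^2 = 2991



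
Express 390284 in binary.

Using repeated division by 2:
390284 ÷ 2 = 195142 remainder 0
195142 ÷ 2 = 97571 remainder 0
97571 ÷ 2 = 48785 remainder 1
48785 ÷ 2 = 24392 remainder 1
24392 ÷ 2 = 12196 remainder 0
12196 ÷ 2 = 6098 remainder 0
6098 ÷ 2 = 3049 remainder 0
3049 ÷ 2 = 1524 remainder 1
1524 ÷ 2 = 762 remainder 0
762 ÷ 2 = 381 remainder 0
381 ÷ 2 = 190 remainder 1
190 ÷ 2 = 95 remainder 0
95 ÷ 2 = 47 remainder 1
47 ÷ 2 = 23 remainder 1
23 ÷ 2 = 11 remainder 1
11 ÷ 2 = 5 remainder 1
5 ÷ 2 = 2 remainder 1
2 ÷ 2 = 1 remainder 0
1 ÷ 2 = 0 remainder 1
Reading remainders bottom to top: 1011111010010001100



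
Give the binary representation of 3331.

Using repeated division by 2:
3331 ÷ 2 = 1665 remainder 1
1665 ÷ 2 = 832 remainder 1
832 ÷ 2 = 416 remainder 0
416 ÷ 2 = 208 remainder 0
208 ÷ 2 = 104 remainder 0
104 ÷ 2 = 52 remainder 0
52 ÷ 2 = 26 remainder 0
26 ÷ 2 = 13 remainder 0
13 ÷ 2 = 6 remainder 1
6 ÷ 2 = 3 remainder 0
3 ÷ 2 = 1 remainder 1
1 ÷ 2 = 0 remainder 1
Reading remainders bottom to top: 110100000011



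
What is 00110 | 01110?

OR: 1 when either bit is 1
  00110
| 01110
-------
  01110
Decimal: 6 | 14 = 14



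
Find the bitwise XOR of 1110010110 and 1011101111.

XOR: 1 when bits differ
  1110010110
^ 1011101111
------------
  0101111001
Decimal: 918 ^ 751 = 377



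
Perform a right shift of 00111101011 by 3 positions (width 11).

Original: 00111101011 (decimal 491)
Shift right by 3 positions
Drop the 3 low bits; fill with zeros on the left
Result: 00000111101 (decimal 61)
Equivalent: 491 >> 3 = 491 ÷ 2^3 = 61



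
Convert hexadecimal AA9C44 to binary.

Convert each hex digit to 4 bits:
  A = 1010
  A = 1010
  9 = 1001
  C = 1100
  4 = 0100
  4 = 0100
Concatenate: 101010101001110001000100



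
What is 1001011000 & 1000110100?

AND: 1 only when both bits are 1
  1001011000
& 1000110100
------------
  1000010000
Decimal: 600 & 564 = 528



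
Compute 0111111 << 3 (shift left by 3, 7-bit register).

Original: 0111111 (decimal 63)
Shift left by 3 positions
Append 3 zeros on the right and drop the 3 high bits that overflow the 7-bit width
Result: 1111000 (decimal 120)
Equivalent: 63 << 3 = 63 × 2^3 = 504, truncated to 7 bits = 120



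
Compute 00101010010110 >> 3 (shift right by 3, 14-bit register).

Original: 00101010010110 (decimal 2710)
Shift right by 3 positions
Drop the 3 low bits; fill with zeros on the left
Result: 00000101010010 (decimal 338)
Equivalent: 2710 >> 3 = 2710 ÷ 2^3 = 338



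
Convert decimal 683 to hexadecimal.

Using repeated division by 16 (digits 10–15 are A–F):
683 ÷ 16 = 42 remainder 11 (B)
42 ÷ 16 = 2 remainder 10 (A)
2 ÷ 16 = 0 remainder 2
Reading remainders bottom to top: 2AB



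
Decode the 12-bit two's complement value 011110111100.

Binary: 011110111100
Sign bit: 0 (non-negative)
Read directly as an unsigned value:
011110111100 = 1024 + 512 + 256 + 128 + 32 + 16 + 8 + 4 = 1980
Value: 1980



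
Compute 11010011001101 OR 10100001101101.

OR: 1 when either bit is 1
  11010011001101
| 10100001101101
----------------
  11110011101101
Decimal: 13517 | 10349 = 15597



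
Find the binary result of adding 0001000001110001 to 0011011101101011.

Add column by column from the right: bit + bit + carry-in; write the sum mod 2, carry 1 when the sum is 2 or 3.
carry:  0110000011000110
        0001000001110001
+       0011011101101011
------------------------
       00100011111011100
(the carry out of the leftmost column, 0, becomes the leading bit)
Decimal check:
  0001000001110001 = 4096 + 64 + 32 + 16 + 1 = 4209
  0011011101101011 = 8192 + 4096 + 1024 + 512 + 256 + 64 + 32 + 8 + 2 + 1 = 14187
  4209 + 14187 = 18396, and 00100011111011100 = 16384 + 1024 + 512 + 256 + 128 + 64 + 16 + 8 + 4 = 18396 ✓



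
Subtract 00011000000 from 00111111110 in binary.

Method 1 - Direct subtraction (column by column from the right: bit − bit − borrow-in; if negative, add 2 and borrow 1 from the next column):
borrow: 00000000000
        00111111110
-       00011000000
-------------------
        00100111110

Method 2 - Add two's complement:
Two's complement of 00011000000: invert → 11100111111, add 1 → 11101000000
  00111111110
+ 11101000000
-------------
 100100111110  (end carry out of the top bit = 1)
Discarding the end carry: 00100111110
Decimal check:
  00111111110 = 256 + 128 + 64 + 32 + 16 + 8 + 4 + 2 = 510
  00011000000 = 128 + 64 = 192
  510 - 192 = 318, and 00100111110 = 256 + 32 + 16 + 8 + 4 + 2 = 318 ✓



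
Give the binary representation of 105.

Using repeated division by 2:
105 ÷ 2 = 52 remainder 1
52 ÷ 2 = 26 remainder 0
26 ÷ 2 = 13 remainder 0
13 ÷ 2 = 6 remainder 1
6 ÷ 2 = 3 remainder 0
3 ÷ 2 = 1 remainder 1
1 ÷ 2 = 0 remainder 1
Reading remainders bottom to top: 1101001



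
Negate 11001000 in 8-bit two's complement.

Original (sign bit 1, negative): 11001000
Step 1 - Invert all bits: 00110111
Step 2 - Add 1: 00111000
Verification: 11001000 + 00111000 = 100000000; discarding the end carry (carry out of the top bit) leaves the 8-bit value 00000000, as required for x + (-x)



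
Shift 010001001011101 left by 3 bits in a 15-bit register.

Original: 010001001011101 (decimal 8797)
Shift left by 3 positions
Append 3 zeros on the right and drop the 3 high bits that overflow the 15-bit width
Result: 001001011101000 (decimal 4840)
Equivalent: 8797 << 3 = 8797 × 2^3 = 70376, truncated to 15 bits = 4840



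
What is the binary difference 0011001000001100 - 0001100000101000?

Method 1 - Direct subtraction (column by column from the right: bit − bit − borrow-in; if negative, add 2 and borrow 1 from the next column):
borrow: 0011001111000000
        0011001000001100
-       0001100000101000
------------------------
        0001100111100100

Method 2 - Add two's complement:
Two's complement of 0001100000101000: invert → 1110011111010111, add 1 → 1110011111011000
  0011001000001100
+ 1110011111011000
------------------
 10001100111100100  (end carry out of the top bit = 1)
Discarding the end carry: 0001100111100100
Decimal check:
  0011001000001100 = 8192 + 4096 + 512 + 8 + 4 = 12812
  0001100000101000 = 4096 + 2048 + 32 + 8 = 6184
  12812 - 6184 = 6628, and 0001100111100100 = 4096 + 2048 + 256 + 128 + 64 + 32 + 4 = 6628 ✓



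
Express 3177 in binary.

Using repeated division by 2:
3177 ÷ 2 = 1588 remainder 1
1588 ÷ 2 = 794 remainder 0
794 ÷ 2 = 397 remainder 0
397 ÷ 2 = 198 remainder 1
198 ÷ 2 = 99 remainder 0
99 ÷ 2 = 49 remainder 1
49 ÷ 2 = 24 remainder 1
24 ÷ 2 = 12 remainder 0
12 ÷ 2 = 6 remainder 0
6 ÷ 2 = 3 remainder 0
3 ÷ 2 = 1 remainder 1
1 ÷ 2 = 0 remainder 1
Reading remainders bottom to top: 110001101001



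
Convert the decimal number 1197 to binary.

Using repeated division by 2:
1197 ÷ 2 = 598 remainder 1
598 ÷ 2 = 299 remainder 0
299 ÷ 2 = 149 remainder 1
149 ÷ 2 = 74 remainder 1
74 ÷ 2 = 37 remainder 0
37 ÷ 2 = 18 remainder 1
18 ÷ 2 = 9 remainder 0
9 ÷ 2 = 4 remainder 1
4 ÷ 2 = 2 remainder 0
2 ÷ 2 = 1 remainder 0
1 ÷ 2 = 0 remainder 1
Reading remainders bottom to top: 10010101101



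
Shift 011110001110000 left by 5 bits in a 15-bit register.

Original: 011110001110000 (decimal 15472)
Shift left by 5 positions
Append 5 zeros on the right and drop the 5 high bits that overflow the 15-bit width
Result: 000111000000000 (decimal 3584)
Equivalent: 15472 << 5 = 15472 × 2^5 = 495104, truncated to 15 bits = 3584



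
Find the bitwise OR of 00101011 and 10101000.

OR: 1 when either bit is 1
  00101011
| 10101000
----------
  10101011
Decimal: 43 | 168 = 171



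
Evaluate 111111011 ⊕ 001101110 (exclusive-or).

XOR: 1 when bits differ
  111111011
^ 001101110
-----------
  110010101
Decimal: 507 ^ 110 = 405



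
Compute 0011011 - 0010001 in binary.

Method 1 - Direct subtraction (column by column from the right: bit − bit − borrow-in; if negative, add 2 and borrow 1 from the next column):
borrow: 0000000
        0011011
-       0010001
---------------
        0001010

Method 2 - Add two's complement:
Two's complement of 0010001: invert → 1101110, add 1 → 1101111
  0011011
+ 1101111
---------
 10001010  (end carry out of the top bit = 1)
Discarding the end carry: 0001010
Decimal check:
  0011011 = 16 + 8 + 2 + 1 = 27
  0010001 = 16 + 1 = 17
  27 - 17 = 10, and 0001010 = 8 + 2 = 10 ✓



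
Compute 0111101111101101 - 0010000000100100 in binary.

Method 1 - Direct subtraction (column by column from the right: bit − bit − borrow-in; if negative, add 2 and borrow 1 from the next column):
borrow: 0000000000000000
        0111101111101101
-       0010000000100100
------------------------
        0101101111001001

Method 2 - Add two's complement:
Two's complement of 0010000000100100: invert → 1101111111011011, add 1 → 1101111111011100
  0111101111101101
+ 1101111111011100
------------------
 10101101111001001  (end carry out of the top bit = 1)
Discarding the end carry: 0101101111001001
Decimal check:
  0111101111101101 = 16384 + 8192 + 4096 + 2048 + 512 + 256 + 128 + 64 + 32 + 8 + 4 + 1 = 31725
  0010000000100100 = 8192 + 32 + 4 = 8228
  31725 - 8228 = 23497, and 0101101111001001 = 16384 + 4096 + 2048 + 512 + 256 + 128 + 64 + 8 + 1 = 23497 ✓



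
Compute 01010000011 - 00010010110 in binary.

Method 1 - Direct subtraction (column by column from the right: bit − bit − borrow-in; if negative, add 2 and borrow 1 from the next column):
borrow: 01111111000
        01010000011
-       00010010110
-------------------
        00111101101

Method 2 - Add two's complement:
Two's complement of 00010010110: invert → 11101101001, add 1 → 11101101010
  01010000011
+ 11101101010
-------------
 100111101101  (end carry out of the top bit = 1)
Discarding the end carry: 00111101101
Decimal check:
  01010000011 = 512 + 128 + 2 + 1 = 643
  00010010110 = 128 + 16 + 4 + 2 = 150
  643 - 150 = 493, and 00111101101 = 256 + 128 + 64 + 32 + 8 + 4 + 1 = 493 ✓



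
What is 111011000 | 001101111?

OR: 1 when either bit is 1
  111011000
| 001101111
-----------
  111111111
Decimal: 472 | 111 = 511



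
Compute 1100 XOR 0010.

XOR: 1 when bits differ
  1100
^ 0010
------
  1110
Decimal: 12 ^ 2 = 14



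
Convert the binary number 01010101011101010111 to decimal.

Sum of powers of 2 for each 1-bit:
2^0 + 2^1 + 2^2 + 2^4 + 2^6 + 2^8 + 2^9 + 2^10 + 2^12 + 2^14 + 2^16 + 2^18
= 1 + 2 + 4 + 16 + 64 + 256 + 512 + 1024 + 4096 + 16384 + 65536 + 262144
= 350039



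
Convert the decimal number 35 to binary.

Using repeated division by 2:
35 ÷ 2 = 17 remainder 1
17 ÷ 2 = 8 remainder 1
8 ÷ 2 = 4 remainder 0
4 ÷ 2 = 2 remainder 0
2 ÷ 2 = 1 remainder 0
1 ÷ 2 = 0 remainder 1
Reading remainders bottom to top: 100011



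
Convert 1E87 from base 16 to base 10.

Expand by place value (powers of 16):
Digit values: E = 14
1E87 = 1 × 16^3 + 14 × 16^2 + 8 × 16^1 + 7 × 16^0
= 1 × 4096 + 14 × 256 + 8 × 16 + 7 × 1
= 4096 + 3584 + 128 + 7
= 7815



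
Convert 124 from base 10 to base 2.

Using repeated division by 2:
124 ÷ 2 = 62 remainder 0
62 ÷ 2 = 31 remainder 0
31 ÷ 2 = 15 remainder 1
15 ÷ 2 = 7 remainder 1
7 ÷ 2 = 3 remainder 1
3 ÷ 2 = 1 remainder 1
1 ÷ 2 = 0 remainder 1
Reading remainders bottom to top: 1111100



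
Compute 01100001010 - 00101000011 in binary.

Method 1 - Direct subtraction (column by column from the right: bit − bit − borrow-in; if negative, add 2 and borrow 1 from the next column):
borrow: 01110001110
        01100001010
-       00101000011
-------------------
        00111000111

Method 2 - Add two's complement:
Two's complement of 00101000011: invert → 11010111100, add 1 → 11010111101
  01100001010
+ 11010111101
-------------
 100111000111  (end carry out of the top bit = 1)
Discarding the end carry: 00111000111
Decimal check:
  01100001010 = 512 + 256 + 8 + 2 = 778
  00101000011 = 256 + 64 + 2 + 1 = 323
  778 - 323 = 455, and 00111000111 = 256 + 128 + 64 + 4 + 2 + 1 = 455 ✓



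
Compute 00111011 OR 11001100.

OR: 1 when either bit is 1
  00111011
| 11001100
----------
  11111111
Decimal: 59 | 204 = 255



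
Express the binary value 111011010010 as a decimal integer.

Sum of powers of 2 for each 1-bit:
2^1 + 2^4 + 2^6 + 2^7 + 2^9 + 2^10 + 2^11
= 2 + 16 + 64 + 128 + 512 + 1024 + 2048
= 3794



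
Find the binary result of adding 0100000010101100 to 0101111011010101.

Add column by column from the right: bit + bit + carry-in; write the sum mod 2, carry 1 when the sum is 2 or 3.
carry:  1000000111111000
        0100000010101100
+       0101111011010101
------------------------
       01001111110000001
(the carry out of the leftmost column, 0, becomes the leading bit)
Decimal check:
  0100000010101100 = 16384 + 128 + 32 + 8 + 4 = 16556
  0101111011010101 = 16384 + 4096 + 2048 + 1024 + 512 + 128 + 64 + 16 + 4 + 1 = 24277
  16556 + 24277 = 40833, and 01001111110000001 = 32768 + 4096 + 2048 + 1024 + 512 + 256 + 128 + 1 = 40833 ✓



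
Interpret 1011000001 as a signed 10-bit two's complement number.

Binary: 1011000001
Sign bit: 1 (negative)
Invert: 0100111110
Add 1:  0100111111
Magnitude: 0100111111 = 256 + 32 + 16 + 8 + 4 + 2 + 1 = 319
Value: -319



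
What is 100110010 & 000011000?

AND: 1 only when both bits are 1
  100110010
& 000011000
-----------
  000010000
Decimal: 306 & 24 = 16



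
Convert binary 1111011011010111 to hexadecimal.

Group into 4-bit nibbles from right:
  1111 = F
  0110 = 6
  1101 = D
  0111 = 7
Result: F6D7



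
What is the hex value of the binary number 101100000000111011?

Group into 4-bit nibbles from right:
  0010 = 2
  1100 = C
  0000 = 0
  0011 = 3
  1011 = B
Result: 2C03B



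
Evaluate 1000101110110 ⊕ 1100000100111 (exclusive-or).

XOR: 1 when bits differ
  1000101110110
^ 1100000100111
---------------
  0100101010001
Decimal: 4470 ^ 6183 = 2385



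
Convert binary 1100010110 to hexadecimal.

Group into 4-bit nibbles from right:
  0011 = 3
  0001 = 1
  0110 = 6
Result: 316

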